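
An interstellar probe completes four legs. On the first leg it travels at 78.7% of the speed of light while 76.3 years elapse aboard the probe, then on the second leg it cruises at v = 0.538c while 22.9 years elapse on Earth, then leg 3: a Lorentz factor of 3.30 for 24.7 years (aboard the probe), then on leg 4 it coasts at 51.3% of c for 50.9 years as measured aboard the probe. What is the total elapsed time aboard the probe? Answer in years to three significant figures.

Leg 1: 76.3 years is already measured aboard the probe.
Leg 2: γ = 1/√(1 − 0.538²) = 1/√0.7106 = 1.186; τ_2 = 22.9/1.186 = 19.30 years.
Leg 3: 24.7 years is already measured aboard the probe.
Leg 4: 50.9 years is already measured aboard the probe.
Total: 76.30 + 19.30 + 24.70 + 50.90 years.

τ = 171 years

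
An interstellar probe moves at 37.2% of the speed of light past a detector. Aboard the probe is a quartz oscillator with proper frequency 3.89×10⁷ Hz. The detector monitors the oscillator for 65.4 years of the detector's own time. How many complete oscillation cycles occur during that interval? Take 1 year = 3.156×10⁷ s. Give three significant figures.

β = 0.372; γ = 1/√(1 − 0.372²) = 1/√0.8616 = 1.077
During 65.4 years of lab time, the oscillator's proper time advances by τ = Δt/γ = 65.4/1.077 = 60.71 years = 1.916×10⁹ s.
N = f × τ = 3.89×10⁷ × 1.916×10⁹ = 7.453×10¹⁶.

N = 7.45×10¹⁶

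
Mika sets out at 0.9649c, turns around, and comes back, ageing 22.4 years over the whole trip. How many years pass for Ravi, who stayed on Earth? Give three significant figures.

γ = 1/√(1 − 0.9649²) = 1/√0.06897 = 3.808
Earth-frame duration is the dilated interval: Δt = γτ = 3.808 × 22.4 years.

Δt = 85.3 years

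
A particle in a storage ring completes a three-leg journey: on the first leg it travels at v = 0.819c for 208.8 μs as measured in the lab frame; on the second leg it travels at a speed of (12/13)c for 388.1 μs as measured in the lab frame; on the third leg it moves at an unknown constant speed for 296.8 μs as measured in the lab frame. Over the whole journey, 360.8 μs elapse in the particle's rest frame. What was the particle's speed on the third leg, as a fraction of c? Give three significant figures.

Leg 1: γ = 1/√(1 − 0.819²) = 1/√0.3292 = 1.743; τ_1 = 208.8/1.743 = 119.8 μs.
Leg 2: γ = 1/√(1 − (12/13)²) = 13/5 = 2.600; τ_2 = 388.1/2.600 = 149.3 μs.
Leg 3: speed unknown; τ_3 = 296.8/γ_3.
Total proper time: 119.8 + 149.3 + τ_3 = 360.8, so τ_3 = 360.8 − 269.1 = 91.72 μs.
γ_3 = 296.8/91.72 = 3.236; β = √(1 − 1/γ²) = √0.9045.

β = 0.951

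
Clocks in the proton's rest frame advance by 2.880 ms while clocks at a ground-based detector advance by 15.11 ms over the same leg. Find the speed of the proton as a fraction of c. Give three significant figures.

The proper time is measured in the proton's rest frame (both events occur at the proton's location); Δt is measured at a ground-based detector. γ = Δt/τ = 15.11/2.880 = 5.247.
β = √(1 − 1/γ²) = √(1 − 0.03633) = √0.9637

v = 0.982c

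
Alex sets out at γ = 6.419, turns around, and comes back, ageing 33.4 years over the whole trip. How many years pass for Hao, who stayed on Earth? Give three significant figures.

γ = 6.419
Earth-frame duration is the dilated interval: Δt = γτ = 6.419 × 33.4 years.

Δt = 214 years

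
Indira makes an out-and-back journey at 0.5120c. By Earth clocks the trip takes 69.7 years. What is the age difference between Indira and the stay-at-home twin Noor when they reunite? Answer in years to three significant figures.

γ = 1/√(1 − 0.5120²) = 1/√0.7379 = 1.164
Indira's elapsed proper time: τ = 69.7/1.164 = 59.87 years.
Age gap = Δt − τ = 69.7 − 59.87 years.

Δt − τ = 9.83 years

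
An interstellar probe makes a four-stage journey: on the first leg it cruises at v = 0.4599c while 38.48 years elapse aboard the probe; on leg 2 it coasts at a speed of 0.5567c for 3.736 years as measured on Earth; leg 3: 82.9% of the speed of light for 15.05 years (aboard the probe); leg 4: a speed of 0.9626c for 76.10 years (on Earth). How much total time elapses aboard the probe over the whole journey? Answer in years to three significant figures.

τ = 77.3 years

Leg 1: 38.48 years is already measured aboard the probe.
Leg 2: γ = 1/√(1 − 0.5567²) = 1/√0.6901 = 1.204; τ_2 = 3.736/1.204 = 3.104 years.
Leg 3: 15.05 years is already measured aboard the probe.
Leg 4: γ = 1/√(1 − 0.9626²) = 1/√0.07340 = 3.691; τ_4 = 76.10/3.691 = 20.62 years.
Total: 38.48 + 3.104 + 15.05 + 20.62 years.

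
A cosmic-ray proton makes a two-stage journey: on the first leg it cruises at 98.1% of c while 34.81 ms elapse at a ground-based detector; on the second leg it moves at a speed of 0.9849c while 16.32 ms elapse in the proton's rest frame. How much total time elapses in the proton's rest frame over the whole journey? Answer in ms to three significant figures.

Leg 1: β = 0.981; γ = 1/√(1 − 0.981²) = 1/√0.03764 = 5.154; τ_1 = 34.81/5.154 = 6.753 ms.
Leg 2: 16.32 ms is already measured in the proton's rest frame.
Total: 6.753 + 16.32 ms.

τ = 23.1 ms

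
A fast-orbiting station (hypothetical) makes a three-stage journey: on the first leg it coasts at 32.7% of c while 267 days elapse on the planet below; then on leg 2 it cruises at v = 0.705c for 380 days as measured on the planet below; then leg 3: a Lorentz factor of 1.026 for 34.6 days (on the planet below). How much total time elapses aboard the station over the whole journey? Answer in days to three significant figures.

τ = 556 days

Leg 1: β = 0.327; γ = 1/√(1 − 0.327²) = 1/√0.8931 = 1.058; τ_1 = 267/1.058 = 252.3 days.
Leg 2: γ = 1/√(1 − 0.705²) = 1/√0.5030 = 1.410; τ_2 = 380/1.410 = 269.5 days.
Leg 3: γ = 1.026; τ_3 = 34.6/1.026 = 33.72 days.
Total: 252.3 + 269.5 + 33.72 days.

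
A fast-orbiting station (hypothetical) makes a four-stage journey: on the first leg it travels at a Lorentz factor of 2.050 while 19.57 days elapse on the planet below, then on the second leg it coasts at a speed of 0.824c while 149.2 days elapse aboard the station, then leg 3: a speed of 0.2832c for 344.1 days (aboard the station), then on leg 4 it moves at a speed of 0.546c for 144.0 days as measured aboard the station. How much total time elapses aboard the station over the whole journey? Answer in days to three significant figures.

Leg 1: γ = 2.050; τ_1 = 19.57/2.050 = 9.546 days.
Leg 2: 149.2 days is already measured aboard the station.
Leg 3: 344.1 days is already measured aboard the station.
Leg 4: 144.0 days is already measured aboard the station.
Total: 9.546 + 149.2 + 344.1 + 144.0 days.

τ = 647 days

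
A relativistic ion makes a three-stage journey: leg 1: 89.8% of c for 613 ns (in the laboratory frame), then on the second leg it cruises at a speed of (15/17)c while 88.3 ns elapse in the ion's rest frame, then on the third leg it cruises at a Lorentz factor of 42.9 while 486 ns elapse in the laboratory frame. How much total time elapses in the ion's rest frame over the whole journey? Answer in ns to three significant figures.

τ = 369 ns

Leg 1: β = 0.898; γ = 1/√(1 − 0.898²) = 1/√0.1936 = 2.273; τ_1 = 613/2.273 = 269.7 ns.
Leg 2: 88.3 ns is already measured in the ion's rest frame.
Leg 3: γ = 42.9; τ_3 = 486/42.90 = 11.33 ns.
Total: 269.7 + 88.30 + 11.33 ns.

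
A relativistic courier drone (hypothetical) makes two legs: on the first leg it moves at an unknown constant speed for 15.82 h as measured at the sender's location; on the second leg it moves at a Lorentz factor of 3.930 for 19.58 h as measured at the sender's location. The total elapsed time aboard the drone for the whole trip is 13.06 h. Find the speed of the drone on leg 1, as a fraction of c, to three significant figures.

β = 0.860

Leg 1: speed unknown; τ_1 = 15.82/γ_1.
Leg 2: γ = 3.930; τ_2 = 19.58/3.930 = 4.982 h.
Total proper time: τ_1 + 4.982 = 13.06, so τ_1 = 13.06 − 4.982 = 8.078 h.
γ_1 = 15.82/8.078 = 1.958; β = √(1 − 1/γ²) = √0.7393.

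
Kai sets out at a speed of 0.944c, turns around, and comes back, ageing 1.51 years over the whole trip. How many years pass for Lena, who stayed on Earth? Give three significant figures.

γ = 1/√(1 − 0.944²) = 1/√0.1089 = 3.031
Earth-frame duration is the dilated interval: Δt = γτ = 3.031 × 1.51 years.

Δt = 4.58 years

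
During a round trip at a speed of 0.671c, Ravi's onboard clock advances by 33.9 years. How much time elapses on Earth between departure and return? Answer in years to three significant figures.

Δt = 45.7 years

γ = 1/√(1 − 0.671²) = 1/√0.5498 = 1.349
Earth-frame duration is the dilated interval: Δt = γτ = 1.349 × 33.9 years.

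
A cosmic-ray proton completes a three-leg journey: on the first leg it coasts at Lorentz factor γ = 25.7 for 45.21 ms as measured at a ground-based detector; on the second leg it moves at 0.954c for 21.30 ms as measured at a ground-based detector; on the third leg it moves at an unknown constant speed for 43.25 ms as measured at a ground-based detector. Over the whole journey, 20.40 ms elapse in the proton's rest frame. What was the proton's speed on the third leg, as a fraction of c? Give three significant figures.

Leg 1: γ = 25.7; τ_1 = 45.21/25.70 = 1.759 ms.
Leg 2: γ = 1/√(1 − 0.954²) = 1/√0.08988 = 3.335; τ_2 = 21.30/3.335 = 6.386 ms.
Leg 3: speed unknown; τ_3 = 43.25/γ_3.
Total proper time: 1.759 + 6.386 + τ_3 = 20.40, so τ_3 = 20.40 − 8.145 = 12.25 ms.
γ_3 = 43.25/12.25 = 3.529; β = √(1 − 1/γ²) = √0.9197.

β = 0.959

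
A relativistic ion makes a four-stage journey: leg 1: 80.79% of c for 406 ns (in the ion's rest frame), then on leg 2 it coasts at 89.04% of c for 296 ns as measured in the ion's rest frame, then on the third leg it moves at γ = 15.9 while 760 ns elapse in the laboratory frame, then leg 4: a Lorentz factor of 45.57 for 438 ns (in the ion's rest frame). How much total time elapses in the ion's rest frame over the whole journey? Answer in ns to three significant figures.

τ = 1190 ns

Leg 1: 406 ns is already measured in the ion's rest frame.
Leg 2: 296 ns is already measured in the ion's rest frame.
Leg 3: γ = 15.9; τ_3 = 760/15.90 = 47.80 ns.
Leg 4: 438 ns is already measured in the ion's rest frame.
Total: 406.0 + 296.0 + 47.80 + 438.0 ns.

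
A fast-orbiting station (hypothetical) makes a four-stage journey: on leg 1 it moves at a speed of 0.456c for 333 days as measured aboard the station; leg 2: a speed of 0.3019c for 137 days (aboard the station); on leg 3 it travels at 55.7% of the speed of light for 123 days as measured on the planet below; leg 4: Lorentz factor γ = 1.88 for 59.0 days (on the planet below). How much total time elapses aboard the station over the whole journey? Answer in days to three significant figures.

τ = 604 days

Leg 1: 333 days is already measured aboard the station.
Leg 2: 137 days is already measured aboard the station.
Leg 3: β = 0.557; γ = 1/√(1 − 0.557²) = 1/√0.6898 = 1.204; τ_3 = 123/1.204 = 102.2 days.
Leg 4: γ = 1.88; τ_4 = 59.0/1.880 = 31.38 days.
Total: 333.0 + 137.0 + 102.2 + 31.38 days.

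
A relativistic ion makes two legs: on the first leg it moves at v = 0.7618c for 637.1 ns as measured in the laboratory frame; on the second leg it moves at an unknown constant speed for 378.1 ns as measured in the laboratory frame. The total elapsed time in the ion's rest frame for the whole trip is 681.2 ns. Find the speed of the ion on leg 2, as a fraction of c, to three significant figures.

Leg 1: γ = 1/√(1 − 0.7618²) = 1/√0.4197 = 1.544; τ_1 = 637.1/1.544 = 412.7 ns.
Leg 2: speed unknown; τ_2 = 378.1/γ_2.
Total proper time: 412.7 + τ_2 = 681.2, so τ_2 = 681.2 − 412.7 = 268.5 ns.
γ_2 = 378.1/268.5 = 1.408; β = √(1 − 1/γ²) = √0.4958.

β = 0.704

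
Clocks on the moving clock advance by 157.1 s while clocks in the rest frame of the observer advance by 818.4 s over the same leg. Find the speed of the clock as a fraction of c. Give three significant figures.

The proper time is measured on the moving clock (both events occur at the clock's location); Δt is measured in the rest frame of the observer. γ = Δt/τ = 818.4/157.1 = 5.209.
β = √(1 − 1/γ²) = √(1 − 0.03685) = √0.9632

v = 0.981c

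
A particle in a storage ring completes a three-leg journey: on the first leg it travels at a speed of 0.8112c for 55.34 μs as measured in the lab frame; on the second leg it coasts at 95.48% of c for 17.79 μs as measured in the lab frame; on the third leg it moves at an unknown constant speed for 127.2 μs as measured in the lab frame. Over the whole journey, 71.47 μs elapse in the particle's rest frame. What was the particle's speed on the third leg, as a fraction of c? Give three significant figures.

Leg 1: γ = 1/√(1 − 0.8112²) = 1/√0.3420 = 1.710; τ_1 = 55.34/1.710 = 32.36 μs.
Leg 2: β = 0.9548; γ = 1/√(1 − 0.9548²) = 1/√0.08836 = 3.364; τ_2 = 17.79/3.364 = 5.288 μs.
Leg 3: speed unknown; τ_3 = 127.2/γ_3.
Total proper time: 32.36 + 5.288 + τ_3 = 71.47, so τ_3 = 71.47 − 37.65 = 33.82 μs.
γ_3 = 127.2/33.82 = 3.761; β = √(1 − 1/γ²) = √0.9293.

β = 0.964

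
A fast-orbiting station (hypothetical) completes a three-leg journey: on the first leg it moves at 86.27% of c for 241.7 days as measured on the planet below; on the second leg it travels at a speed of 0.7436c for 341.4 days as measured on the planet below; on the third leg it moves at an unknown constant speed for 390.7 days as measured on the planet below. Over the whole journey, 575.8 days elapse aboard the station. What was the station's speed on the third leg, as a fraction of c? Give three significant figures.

Leg 1: β = 0.8627; γ = 1/√(1 − 0.8627²) = 1/√0.2557 = 1.977; τ_1 = 241.7/1.977 = 122.2 days.
Leg 2: γ = 1/√(1 − 0.7436²) = 1/√0.4471 = 1.496; τ_2 = 341.4/1.496 = 228.3 days.
Leg 3: speed unknown; τ_3 = 390.7/γ_3.
Total proper time: 122.2 + 228.3 + τ_3 = 575.8, so τ_3 = 575.8 − 350.5 = 225.3 days.
γ_3 = 390.7/225.3 = 1.734; β = √(1 − 1/γ²) = √0.6675.

β = 0.817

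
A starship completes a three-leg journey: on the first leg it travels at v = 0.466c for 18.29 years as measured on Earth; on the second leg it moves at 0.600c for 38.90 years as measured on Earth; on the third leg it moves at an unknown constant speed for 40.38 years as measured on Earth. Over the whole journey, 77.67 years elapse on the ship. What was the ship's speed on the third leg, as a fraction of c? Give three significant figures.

Leg 1: γ = 1/√(1 − 0.466²) = 1/√0.7828 = 1.130; τ_1 = 18.29/1.130 = 16.18 years.
Leg 2: γ = 1/√(1 − 0.600²) = 5/4 = 1.250; τ_2 = 38.90/1.250 = 31.12 years.
Leg 3: speed unknown; τ_3 = 40.38/γ_3.
Total proper time: 16.18 + 31.12 + τ_3 = 77.67, so τ_3 = 77.67 − 47.30 = 30.37 years.
γ_3 = 40.38/30.37 = 1.330; β = √(1 − 1/γ²) = √0.4344.

β = 0.659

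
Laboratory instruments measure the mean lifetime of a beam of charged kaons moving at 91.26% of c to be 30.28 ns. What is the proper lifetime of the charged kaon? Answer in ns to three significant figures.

τ₀ = 12.4 ns

β = 0.9126; γ = 1/√(1 − 0.9126²) = 1/√0.1672 = 2.446
The lab-frame lifetime is the dilated interval; the proper lifetime is τ₀ = Δt/γ = 30.28/2.446 ns.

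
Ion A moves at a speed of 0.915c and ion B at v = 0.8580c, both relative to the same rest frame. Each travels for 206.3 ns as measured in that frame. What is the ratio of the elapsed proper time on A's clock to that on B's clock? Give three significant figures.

A: γ = 1/√(1 − 0.915²) = 1/√0.1628 = 2.479. B: γ = 1/√(1 − 0.8580²) = 1/√0.2638 = 1.947.
τ_A/τ_B = γ_B/γ_A = 1.947/2.479 = 0.7855, so τ_A/τ_B = 0.7855.

τ_A/τ_B = 0.785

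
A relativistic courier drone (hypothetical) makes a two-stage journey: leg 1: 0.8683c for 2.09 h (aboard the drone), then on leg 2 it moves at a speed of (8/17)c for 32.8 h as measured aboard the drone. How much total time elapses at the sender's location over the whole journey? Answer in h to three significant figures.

Leg 1: γ = 1/√(1 − 0.8683²) = 1/√0.2461 = 2.016; Δt_1 = 2.016 × 2.09 = 4.213 h.
Leg 2: γ = 1/√(1 − (8/17)²) = 17/15 ≈ 1.133; Δt_2 = 1.133 × 32.8 = 37.17 h.
Total: 4.213 + 37.17 h.

Δt = 41.4 h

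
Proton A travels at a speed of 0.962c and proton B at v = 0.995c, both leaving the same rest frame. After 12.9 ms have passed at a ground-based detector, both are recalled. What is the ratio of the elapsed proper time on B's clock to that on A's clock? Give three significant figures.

A: γ = 1/√(1 − 0.962²) = 1/√0.07456 = 3.662. B: γ = 1/√(1 − 0.995²) = 1/√0.009975 = 10.01.
τ_A/τ_B = γ_B/γ_A = 10.01/3.662 = 2.734, so τ_B/τ_A = 0.3658.

τ_B/τ_A = 0.366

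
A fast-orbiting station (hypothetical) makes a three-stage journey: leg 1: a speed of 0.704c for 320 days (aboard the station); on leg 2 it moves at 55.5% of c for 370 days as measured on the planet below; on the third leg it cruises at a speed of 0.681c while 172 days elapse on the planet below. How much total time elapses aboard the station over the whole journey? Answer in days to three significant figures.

Leg 1: 320 days is already measured aboard the station.
Leg 2: β = 0.555; γ = 1/√(1 − 0.555²) = 1/√0.6920 = 1.202; τ_2 = 370/1.202 = 307.8 days.
Leg 3: γ = 1/√(1 − 0.681²) = 1/√0.5362 = 1.366; τ_3 = 172/1.366 = 126.0 days.
Total: 320.0 + 307.8 + 126.0 days.

τ = 754 days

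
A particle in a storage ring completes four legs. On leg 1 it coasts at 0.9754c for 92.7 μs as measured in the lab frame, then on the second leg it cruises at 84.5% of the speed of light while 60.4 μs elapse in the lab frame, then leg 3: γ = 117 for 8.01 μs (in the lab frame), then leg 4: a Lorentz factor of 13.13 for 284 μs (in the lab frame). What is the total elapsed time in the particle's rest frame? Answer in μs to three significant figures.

Leg 1: γ = 1/√(1 − 0.9754²) = 1/√0.04859 = 4.536; τ_1 = 92.7/4.536 = 20.44 μs.
Leg 2: β = 0.845; γ = 1/√(1 − 0.845²) = 1/√0.2860 = 1.870; τ_2 = 60.4/1.870 = 32.30 μs.
Leg 3: γ = 117; τ_3 = 8.01/117.0 = 0.06846 μs.
Leg 4: γ = 13.13; τ_4 = 284/13.13 = 21.63 μs.
Total: 20.44 + 32.30 + 0.06846 + 21.63 μs.

τ = 74.4 μs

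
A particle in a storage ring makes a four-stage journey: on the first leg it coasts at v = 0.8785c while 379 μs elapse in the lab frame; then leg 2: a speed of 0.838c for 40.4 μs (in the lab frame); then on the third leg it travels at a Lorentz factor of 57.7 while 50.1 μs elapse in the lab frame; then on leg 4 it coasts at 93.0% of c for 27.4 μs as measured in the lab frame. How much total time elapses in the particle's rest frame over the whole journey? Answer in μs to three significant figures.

τ = 214 μs

Leg 1: γ = 1/√(1 − 0.8785²) = 1/√0.2282 = 2.093; τ_1 = 379/2.093 = 181.1 μs.
Leg 2: γ = 1/√(1 − 0.838²) = 1/√0.2978 = 1.833; τ_2 = 40.4/1.833 = 22.05 μs.
Leg 3: γ = 57.7; τ_3 = 50.1/57.70 = 0.8683 μs.
Leg 4: β = 0.930; γ = 1/√(1 − 0.930²) = 1/√0.1351 = 2.721; τ_4 = 27.4/2.721 = 10.07 μs.
Total: 181.1 + 22.05 + 0.8683 + 10.07 μs.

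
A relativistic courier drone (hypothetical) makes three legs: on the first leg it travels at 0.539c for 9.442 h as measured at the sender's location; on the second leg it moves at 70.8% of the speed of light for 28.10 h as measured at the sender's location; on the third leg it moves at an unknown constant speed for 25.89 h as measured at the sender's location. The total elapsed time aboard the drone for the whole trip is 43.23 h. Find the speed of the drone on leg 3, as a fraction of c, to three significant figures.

Leg 1: γ = 1/√(1 − 0.539²) = 1/√0.7095 = 1.187; τ_1 = 9.442/1.187 = 7.953 h.
Leg 2: β = 0.708; γ = 1/√(1 − 0.708²) = 1/√0.4987 = 1.416; τ_2 = 28.10/1.416 = 19.84 h.
Leg 3: speed unknown; τ_3 = 25.89/γ_3.
Total proper time: 7.953 + 19.84 + τ_3 = 43.23, so τ_3 = 43.23 − 27.80 = 15.43 h.
γ_3 = 25.89/15.43 = 1.678; β = √(1 − 1/γ²) = √0.6447.

β = 0.803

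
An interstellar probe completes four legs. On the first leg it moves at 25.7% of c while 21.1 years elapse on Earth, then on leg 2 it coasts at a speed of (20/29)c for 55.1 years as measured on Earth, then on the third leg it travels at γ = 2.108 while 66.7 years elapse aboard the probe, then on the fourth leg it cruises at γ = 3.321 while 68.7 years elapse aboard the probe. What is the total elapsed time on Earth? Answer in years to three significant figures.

Δt = 445 years

Leg 1: 21.1 years is already measured on Earth.
Leg 2: 55.1 years is already measured on Earth.
Leg 3: γ = 2.108; Δt_3 = 2.108 × 66.7 = 140.6 years.
Leg 4: γ = 3.321; Δt_4 = 3.321 × 68.7 = 228.2 years.
Total: 21.10 + 55.10 + 140.6 + 228.2 years.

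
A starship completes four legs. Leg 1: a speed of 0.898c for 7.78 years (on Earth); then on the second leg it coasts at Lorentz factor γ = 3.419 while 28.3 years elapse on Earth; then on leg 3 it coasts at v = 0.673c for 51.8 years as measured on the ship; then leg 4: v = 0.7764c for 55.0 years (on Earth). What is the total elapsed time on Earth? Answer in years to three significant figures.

Leg 1: 7.78 years is already measured on Earth.
Leg 2: 28.3 years is already measured on Earth.
Leg 3: γ = 1/√(1 − 0.673²) = 1/√0.5471 = 1.352; Δt_3 = 1.352 × 51.8 = 70.03 years.
Leg 4: 55.0 years is already measured on Earth.
Total: 7.780 + 28.30 + 70.03 + 55.00 years.

Δt = 161 years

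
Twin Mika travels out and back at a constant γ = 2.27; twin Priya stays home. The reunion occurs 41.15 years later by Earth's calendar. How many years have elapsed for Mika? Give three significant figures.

τ = 18.1 years

γ = 2.27
Mika's clock measures proper time along the trip: τ = Δt/γ = 41.15/2.270 years.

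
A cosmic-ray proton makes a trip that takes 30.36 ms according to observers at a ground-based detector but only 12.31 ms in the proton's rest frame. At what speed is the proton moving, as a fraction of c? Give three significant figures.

The proper time is measured in the proton's rest frame (both events occur at the proton's location); Δt is measured at a ground-based detector. γ = Δt/τ = 30.36/12.31 = 2.466.
β = √(1 − 1/γ²) = √(1 − 0.1644) = √0.8356

v = 0.914c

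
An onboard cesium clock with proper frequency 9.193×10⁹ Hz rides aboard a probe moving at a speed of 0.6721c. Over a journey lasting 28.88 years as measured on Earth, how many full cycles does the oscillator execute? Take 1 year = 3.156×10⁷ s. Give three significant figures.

γ = 1/√(1 − 0.6721²) = 1/√0.5483 = 1.351
The oscillator's own cycle count is N = f × τ where τ is the proper time aboard the probe. τ = Δt/γ = 28.88/1.351 = 21.38 years = 6.749×10⁸ s.
N = 9.193×10⁹ × 6.749×10⁸ = 6.204×10¹⁸.

N = 6.20×10¹⁸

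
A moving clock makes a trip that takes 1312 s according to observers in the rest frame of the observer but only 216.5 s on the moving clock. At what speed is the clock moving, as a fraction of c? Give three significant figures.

v = 0.986c

The proper time is measured on the moving clock (both events occur at the clock's location); Δt is measured in the rest frame of the observer. γ = Δt/τ = 1312/216.5 = 6.060.
β = √(1 − 1/γ²) = √(1 − 0.02723) = √0.9728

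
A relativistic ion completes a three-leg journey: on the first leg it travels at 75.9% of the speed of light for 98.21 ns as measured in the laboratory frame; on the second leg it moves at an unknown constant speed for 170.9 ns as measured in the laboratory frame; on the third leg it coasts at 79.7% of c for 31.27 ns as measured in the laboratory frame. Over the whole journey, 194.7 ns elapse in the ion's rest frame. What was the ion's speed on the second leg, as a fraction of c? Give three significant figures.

Leg 1: β = 0.759; γ = 1/√(1 − 0.759²) = 1/√0.4239 = 1.536; τ_1 = 98.21/1.536 = 63.94 ns.
Leg 2: speed unknown; τ_2 = 170.9/γ_2.
Leg 3: β = 0.797; γ = 1/√(1 − 0.797²) = 1/√0.3648 = 1.656; τ_3 = 31.27/1.656 = 18.89 ns.
Total proper time: 63.94 + τ_2 + 18.89 = 194.7, so τ_2 = 194.7 − 82.83 = 111.9 ns.
γ_2 = 170.9/111.9 = 1.528; β = √(1 − 1/γ²) = √0.5715.

β = 0.756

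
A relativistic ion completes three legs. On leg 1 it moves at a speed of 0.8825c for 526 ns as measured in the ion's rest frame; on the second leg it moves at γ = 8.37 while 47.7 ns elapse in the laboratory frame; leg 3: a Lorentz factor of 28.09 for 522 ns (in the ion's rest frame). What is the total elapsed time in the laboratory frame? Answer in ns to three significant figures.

Leg 1: γ = 1/√(1 − 0.8825²) = 1/√0.2212 = 2.126; Δt_1 = 2.126 × 526 = 1118 ns.
Leg 2: 47.7 ns is already measured in the laboratory frame.
Leg 3: γ = 28.09; Δt_3 = 28.09 × 522 = 1.466×10⁴ ns.
Total: 1118 + 47.70 + 1.466×10⁴ ns.

Δt = 1.58×10⁴ ns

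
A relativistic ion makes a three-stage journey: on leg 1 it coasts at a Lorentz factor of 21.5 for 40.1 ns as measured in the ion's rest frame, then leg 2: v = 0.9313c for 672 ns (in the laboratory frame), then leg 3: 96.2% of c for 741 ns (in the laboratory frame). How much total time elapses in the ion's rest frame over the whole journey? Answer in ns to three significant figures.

τ = 487 ns

Leg 1: 40.1 ns is already measured in the ion's rest frame.
Leg 2: γ = 1/√(1 − 0.9313²) = 1/√0.1327 = 2.745; τ_2 = 672/2.745 = 244.8 ns.
Leg 3: β = 0.962; γ = 1/√(1 − 0.962²) = 1/√0.07456 = 3.662; τ_3 = 741/3.662 = 202.3 ns.
Total: 40.10 + 244.8 + 202.3 ns.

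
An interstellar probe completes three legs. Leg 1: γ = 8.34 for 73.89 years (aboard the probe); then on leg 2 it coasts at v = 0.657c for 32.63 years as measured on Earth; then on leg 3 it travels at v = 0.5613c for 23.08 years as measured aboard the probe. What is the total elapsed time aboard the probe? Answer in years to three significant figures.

τ = 122 years

Leg 1: 73.89 years is already measured aboard the probe.
Leg 2: γ = 1/√(1 − 0.657²) = 1/√0.5684 = 1.326; τ_2 = 32.63/1.326 = 24.60 years.
Leg 3: 23.08 years is already measured aboard the probe.
Total: 73.89 + 24.60 + 23.08 years.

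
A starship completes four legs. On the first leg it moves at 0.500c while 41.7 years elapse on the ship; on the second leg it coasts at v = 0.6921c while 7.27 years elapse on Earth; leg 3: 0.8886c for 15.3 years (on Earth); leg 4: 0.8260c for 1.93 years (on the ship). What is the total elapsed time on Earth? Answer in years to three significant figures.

Δt = 74.1 years

Leg 1: γ = 1/√(1 − 0.500²) = 1/√0.7500 = 1.155; Δt_1 = 1.155 × 41.7 = 48.15 years.
Leg 2: 7.27 years is already measured on Earth.
Leg 3: 15.3 years is already measured on Earth.
Leg 4: γ = 1/√(1 − 0.8260²) = 1/√0.3177 = 1.774; Δt_4 = 1.774 × 1.93 = 3.424 years.
Total: 48.15 + 7.270 + 15.30 + 3.424 years.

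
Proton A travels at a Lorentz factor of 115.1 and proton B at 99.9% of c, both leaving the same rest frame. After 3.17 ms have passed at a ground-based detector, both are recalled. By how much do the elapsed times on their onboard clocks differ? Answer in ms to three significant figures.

|τ_A − τ_B| = 0.114 ms

A: γ = 115.1; τ_A = 3.17/115.1 = 0.02754 ms.
B: β = 0.999; γ = 1/√(1 − 0.999²) = 1/√0.001999 = 22.37; τ_B = 3.17/22.37 = 0.1417 ms.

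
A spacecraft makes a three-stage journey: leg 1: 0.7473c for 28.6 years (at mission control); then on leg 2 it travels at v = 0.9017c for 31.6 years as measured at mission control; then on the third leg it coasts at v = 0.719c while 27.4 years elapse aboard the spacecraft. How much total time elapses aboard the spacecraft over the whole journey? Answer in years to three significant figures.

Leg 1: γ = 1/√(1 − 0.7473²) = 1/√0.4415 = 1.505; τ_1 = 28.6/1.505 = 19.00 years.
Leg 2: γ = 1/√(1 − 0.9017²) = 1/√0.1869 = 2.313; τ_2 = 31.6/2.313 = 13.66 years.
Leg 3: 27.4 years is already measured aboard the spacecraft.
Total: 19.00 + 13.66 + 27.40 years.

τ = 60.1 years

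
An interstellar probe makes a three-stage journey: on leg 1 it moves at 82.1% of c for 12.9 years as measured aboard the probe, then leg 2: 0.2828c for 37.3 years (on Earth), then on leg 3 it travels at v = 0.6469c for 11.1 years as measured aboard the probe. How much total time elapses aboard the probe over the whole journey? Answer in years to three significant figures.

Leg 1: 12.9 years is already measured aboard the probe.
Leg 2: γ = 1/√(1 − 0.2828²) = 1/√0.9200 = 1.043; τ_2 = 37.3/1.043 = 35.78 years.
Leg 3: 11.1 years is already measured aboard the probe.
Total: 12.90 + 35.78 + 11.10 years.

τ = 59.8 years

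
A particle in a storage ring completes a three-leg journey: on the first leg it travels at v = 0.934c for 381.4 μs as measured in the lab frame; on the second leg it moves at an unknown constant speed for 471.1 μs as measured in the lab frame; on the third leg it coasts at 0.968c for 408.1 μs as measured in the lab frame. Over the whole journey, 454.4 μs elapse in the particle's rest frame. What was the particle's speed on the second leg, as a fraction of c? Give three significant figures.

Leg 1: γ = 1/√(1 − 0.934²) = 1/√0.1276 = 2.799; τ_1 = 381.4/2.799 = 136.3 μs.
Leg 2: speed unknown; τ_2 = 471.1/γ_2.
Leg 3: γ = 1/√(1 − 0.968²) = 1/√0.06298 = 3.985; τ_3 = 408.1/3.985 = 102.4 μs.
Total proper time: 136.3 + τ_2 + 102.4 = 454.4, so τ_2 = 454.4 − 238.7 = 215.7 μs.
γ_2 = 471.1/215.7 = 2.184; β = √(1 − 1/γ²) = √0.7903.

β = 0.889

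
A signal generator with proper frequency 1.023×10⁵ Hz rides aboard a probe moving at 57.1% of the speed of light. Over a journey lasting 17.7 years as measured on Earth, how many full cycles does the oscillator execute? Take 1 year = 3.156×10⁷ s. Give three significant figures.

β = 0.571; γ = 1/√(1 − 0.571²) = 1/√0.6740 = 1.218
The oscillator's own cycle count is N = f × τ where τ is the proper time aboard the probe. τ = Δt/γ = 17.7/1.218 = 14.53 years = 4.586×10⁸ s.
N = 1.023×10⁵ × 4.586×10⁸ = 4.691×10¹³.

N = 4.69×10¹³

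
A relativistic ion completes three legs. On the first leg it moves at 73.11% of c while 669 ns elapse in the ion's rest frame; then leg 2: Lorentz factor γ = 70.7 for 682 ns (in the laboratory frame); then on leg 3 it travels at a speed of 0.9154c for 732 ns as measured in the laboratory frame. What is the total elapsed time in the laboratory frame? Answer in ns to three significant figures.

Leg 1: β = 0.7311; γ = 1/√(1 − 0.7311²) = 1/√0.4655 = 1.466; Δt_1 = 1.466 × 669 = 980.5 ns.
Leg 2: 682 ns is already measured in the laboratory frame.
Leg 3: 732 ns is already measured in the laboratory frame.
Total: 980.5 + 682.0 + 732.0 ns.

Δt = 2390 ns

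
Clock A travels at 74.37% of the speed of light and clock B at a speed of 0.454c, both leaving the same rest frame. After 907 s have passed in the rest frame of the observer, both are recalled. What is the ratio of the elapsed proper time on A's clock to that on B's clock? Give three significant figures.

A: β = 0.7437; γ = 1/√(1 − 0.7437²) = 1/√0.4469 = 1.496. B: γ = 1/√(1 − 0.454²) = 1/√0.7939 = 1.122.
τ_A/τ_B = γ_B/γ_A = 1.122/1.496 = 0.7503, so τ_A/τ_B = 0.7503.

τ_A/τ_B = 0.750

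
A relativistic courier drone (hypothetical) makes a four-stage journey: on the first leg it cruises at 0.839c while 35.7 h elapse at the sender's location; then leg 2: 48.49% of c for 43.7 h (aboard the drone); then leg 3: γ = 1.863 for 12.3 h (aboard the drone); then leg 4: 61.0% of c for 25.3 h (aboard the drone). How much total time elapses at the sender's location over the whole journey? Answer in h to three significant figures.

Leg 1: 35.7 h is already measured at the sender's location.
Leg 2: β = 0.4849; γ = 1/√(1 − 0.4849²) = 1/√0.7649 = 1.143; Δt_2 = 1.143 × 43.7 = 49.97 h.
Leg 3: γ = 1.863; Δt_3 = 1.863 × 12.3 = 22.91 h.
Leg 4: β = 0.610; γ = 1/√(1 − 0.610²) = 1/√0.6279 = 1.262; Δt_4 = 1.262 × 25.3 = 31.93 h.
Total: 35.70 + 49.97 + 22.91 + 31.93 h.

Δt = 141 h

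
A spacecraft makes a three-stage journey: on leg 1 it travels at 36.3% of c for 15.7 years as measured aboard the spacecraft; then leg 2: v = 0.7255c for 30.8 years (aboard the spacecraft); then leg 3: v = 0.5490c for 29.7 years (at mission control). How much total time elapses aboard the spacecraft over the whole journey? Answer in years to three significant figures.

τ = 71.3 years

Leg 1: 15.7 years is already measured aboard the spacecraft.
Leg 2: 30.8 years is already measured aboard the spacecraft.
Leg 3: γ = 1/√(1 − 0.5490²) = 1/√0.6986 = 1.196; τ_3 = 29.7/1.196 = 24.82 years.
Total: 15.70 + 30.80 + 24.82 years.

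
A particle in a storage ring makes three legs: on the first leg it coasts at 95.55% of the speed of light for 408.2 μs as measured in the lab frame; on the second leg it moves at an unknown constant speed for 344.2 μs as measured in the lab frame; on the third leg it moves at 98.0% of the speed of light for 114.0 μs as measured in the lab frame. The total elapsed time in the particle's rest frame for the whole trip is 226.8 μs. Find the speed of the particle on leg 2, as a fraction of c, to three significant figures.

Leg 1: β = 0.9555; γ = 1/√(1 − 0.9555²) = 1/√0.08702 = 3.390; τ_1 = 408.2/3.390 = 120.4 μs.
Leg 2: speed unknown; τ_2 = 344.2/γ_2.
Leg 3: β = 0.980; γ = 1/√(1 − 0.980²) = 1/√0.03960 = 5.025; τ_3 = 114.0/5.025 = 22.69 μs.
Total proper time: 120.4 + τ_2 + 22.69 = 226.8, so τ_2 = 226.8 − 143.1 = 83.70 μs.
γ_2 = 344.2/83.70 = 4.112; β = √(1 − 1/γ²) = √0.9409.

β = 0.970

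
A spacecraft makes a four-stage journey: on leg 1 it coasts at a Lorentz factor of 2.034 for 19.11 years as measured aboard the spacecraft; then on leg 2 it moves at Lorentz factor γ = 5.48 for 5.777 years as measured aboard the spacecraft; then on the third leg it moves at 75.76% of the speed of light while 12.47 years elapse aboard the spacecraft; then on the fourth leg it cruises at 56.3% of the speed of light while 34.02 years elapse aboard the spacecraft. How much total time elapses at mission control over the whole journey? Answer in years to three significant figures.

Δt = 131 years

Leg 1: γ = 2.034; Δt_1 = 2.034 × 19.11 = 38.87 years.
Leg 2: γ = 5.48; Δt_2 = 5.480 × 5.777 = 31.66 years.
Leg 3: β = 0.7576; γ = 1/√(1 − 0.7576²) = 1/√0.4260 = 1.532; Δt_3 = 1.532 × 12.47 = 19.10 years.
Leg 4: β = 0.563; γ = 1/√(1 − 0.563²) = 1/√0.6830 = 1.210; Δt_4 = 1.210 × 34.02 = 41.16 years.
Total: 38.87 + 31.66 + 19.10 + 41.16 years.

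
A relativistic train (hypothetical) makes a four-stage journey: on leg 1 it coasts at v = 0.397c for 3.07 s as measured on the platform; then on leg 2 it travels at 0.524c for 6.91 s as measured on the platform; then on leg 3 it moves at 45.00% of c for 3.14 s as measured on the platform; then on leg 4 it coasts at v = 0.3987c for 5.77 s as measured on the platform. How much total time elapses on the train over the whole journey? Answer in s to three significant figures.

Leg 1: γ = 1/√(1 − 0.397²) = 1/√0.8424 = 1.090; τ_1 = 3.07/1.090 = 2.818 s.
Leg 2: γ = 1/√(1 − 0.524²) = 1/√0.7254 = 1.174; τ_2 = 6.91/1.174 = 5.885 s.
Leg 3: β = 0.4500; γ = 1/√(1 − 0.4500²) = 1/√0.7975 = 1.120; τ_3 = 3.14/1.120 = 2.804 s.
Leg 4: γ = 1/√(1 − 0.3987²) = 1/√0.8410 = 1.090; τ_4 = 5.77/1.090 = 5.292 s.
Total: 2.818 + 5.885 + 2.804 + 5.292 s.

τ = 16.8 s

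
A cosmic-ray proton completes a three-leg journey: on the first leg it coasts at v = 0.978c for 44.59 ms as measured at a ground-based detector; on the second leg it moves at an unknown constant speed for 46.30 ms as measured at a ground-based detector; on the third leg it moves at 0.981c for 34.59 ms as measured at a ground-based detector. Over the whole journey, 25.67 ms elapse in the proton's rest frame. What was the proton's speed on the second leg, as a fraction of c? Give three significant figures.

β = 0.978

Leg 1: γ = 1/√(1 − 0.978²) = 1/√0.04352 = 4.794; τ_1 = 44.59/4.794 = 9.302 ms.
Leg 2: speed unknown; τ_2 = 46.30/γ_2.
Leg 3: γ = 1/√(1 − 0.981²) = 1/√0.03764 = 5.154; τ_3 = 34.59/5.154 = 6.711 ms.
Total proper time: 9.302 + τ_2 + 6.711 = 25.67, so τ_2 = 25.67 − 16.01 = 9.658 ms.
γ_2 = 46.30/9.658 = 4.794; β = √(1 − 1/γ²) = √0.9565.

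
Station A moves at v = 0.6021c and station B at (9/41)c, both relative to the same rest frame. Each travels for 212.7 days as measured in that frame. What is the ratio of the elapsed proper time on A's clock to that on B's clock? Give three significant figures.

A: γ = 1/√(1 − 0.6021²) = 1/√0.6375 = 1.252. B: γ = 1/√(1 − (9/41)²) = 41/40 = 1.025.
τ_A/τ_B = γ_B/γ_A = 1.025/1.252 = 0.8184, so τ_A/τ_B = 0.8184.

τ_A/τ_B = 0.818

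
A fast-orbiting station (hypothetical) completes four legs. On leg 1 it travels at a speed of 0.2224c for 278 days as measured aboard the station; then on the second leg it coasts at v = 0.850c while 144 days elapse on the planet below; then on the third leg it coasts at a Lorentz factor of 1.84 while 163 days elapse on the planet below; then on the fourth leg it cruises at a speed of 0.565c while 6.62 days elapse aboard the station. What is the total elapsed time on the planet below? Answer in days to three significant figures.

Δt = 600 days

Leg 1: γ = 1/√(1 − 0.2224²) = 1/√0.9505 = 1.026; Δt_1 = 1.026 × 278 = 285.1 days.
Leg 2: 144 days is already measured on the planet below.
Leg 3: 163 days is already measured on the planet below.
Leg 4: γ = 1/√(1 − 0.565²) = 1/√0.6808 = 1.212; Δt_4 = 1.212 × 6.62 = 8.023 days.
Total: 285.1 + 144.0 + 163.0 + 8.023 days.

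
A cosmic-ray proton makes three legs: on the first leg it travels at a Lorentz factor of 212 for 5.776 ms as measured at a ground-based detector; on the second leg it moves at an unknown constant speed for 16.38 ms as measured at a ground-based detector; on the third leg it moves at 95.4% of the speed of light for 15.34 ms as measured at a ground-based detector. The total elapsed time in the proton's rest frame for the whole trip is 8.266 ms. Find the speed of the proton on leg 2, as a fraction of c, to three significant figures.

β = 0.975

Leg 1: γ = 212; τ_1 = 5.776/212.0 = 0.02725 ms.
Leg 2: speed unknown; τ_2 = 16.38/γ_2.
Leg 3: β = 0.954; γ = 1/√(1 − 0.954²) = 1/√0.08988 = 3.335; τ_3 = 15.34/3.335 = 4.599 ms.
Total proper time: 0.02725 + τ_2 + 4.599 = 8.266, so τ_2 = 8.266 − 4.626 = 3.640 ms.
γ_2 = 16.38/3.640 = 4.500; β = √(1 − 1/γ²) = √0.9506.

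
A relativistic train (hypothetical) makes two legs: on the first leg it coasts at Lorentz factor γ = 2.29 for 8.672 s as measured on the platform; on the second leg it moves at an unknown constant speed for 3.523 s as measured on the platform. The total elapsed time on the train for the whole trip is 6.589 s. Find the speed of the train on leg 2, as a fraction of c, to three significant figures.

β = 0.606

Leg 1: γ = 2.29; τ_1 = 8.672/2.290 = 3.787 s.
Leg 2: speed unknown; τ_2 = 3.523/γ_2.
Total proper time: 3.787 + τ_2 = 6.589, so τ_2 = 6.589 − 3.787 = 2.802 s.
γ_2 = 3.523/2.802 = 1.257; β = √(1 − 1/γ²) = √0.3674.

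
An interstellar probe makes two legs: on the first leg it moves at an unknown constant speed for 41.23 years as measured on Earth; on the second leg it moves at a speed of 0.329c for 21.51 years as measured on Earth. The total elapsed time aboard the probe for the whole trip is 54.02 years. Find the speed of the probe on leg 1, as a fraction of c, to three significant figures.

β = 0.576

Leg 1: speed unknown; τ_1 = 41.23/γ_1.
Leg 2: γ = 1/√(1 − 0.329²) = 1/√0.8918 = 1.059; τ_2 = 21.51/1.059 = 20.31 years.
Total proper time: τ_1 + 20.31 = 54.02, so τ_1 = 54.02 − 20.31 = 33.71 years.
γ_1 = 41.23/33.71 = 1.223; β = √(1 − 1/γ²) = √0.3316.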